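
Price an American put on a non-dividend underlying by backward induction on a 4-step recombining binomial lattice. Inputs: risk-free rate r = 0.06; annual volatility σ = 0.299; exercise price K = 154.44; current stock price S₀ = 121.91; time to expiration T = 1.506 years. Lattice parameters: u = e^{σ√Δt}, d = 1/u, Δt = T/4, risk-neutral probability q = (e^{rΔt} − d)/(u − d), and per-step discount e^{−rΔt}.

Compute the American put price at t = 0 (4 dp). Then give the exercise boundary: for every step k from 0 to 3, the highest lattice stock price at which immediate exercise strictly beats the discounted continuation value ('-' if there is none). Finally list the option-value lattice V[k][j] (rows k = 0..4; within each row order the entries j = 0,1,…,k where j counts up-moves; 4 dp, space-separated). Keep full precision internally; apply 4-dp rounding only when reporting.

Δt=0.37650  u=1.20137  d=0.83238  q=0.51618  discount=0.97766
step 4 (expiry): payoffs max(K−S,0) = 95.9169 69.9737 32.5300 0.0000 0.0000
step 3: (k=3,j=0): S=70.3081, (K−S)⁺=84.1319, hold=80.6822 ⇒ V=84.1319 exercise | (k=3,j=1): S=101.4755, (K−S)⁺=52.9645, hold=49.5148 ⇒ V=52.9645 exercise | (k=3,j=2): S=146.4594, (K−S)⁺=7.9806, hold=15.3871 ⇒ V=15.3871 continue | (k=3,j=3): S=211.3845, (K−S)⁺=0.0000, hold=0.0000 ⇒ V=0.0000 continue  boundary S*=101.4755
step 2: (k=2,j=0): S=84.4663, (K−S)⁺=69.9737, hold=66.5240 ⇒ V=69.9737 exercise | (k=2,j=1): S=121.9100, (K−S)⁺=32.5300, hold=32.8180 ⇒ V=32.8180 continue | (k=2,j=2): S=175.9524, (K−S)⁺=0.0000, hold=7.2783 ⇒ V=7.2783 continue  boundary S*=84.4663
step 1: (k=1,j=0): S=101.4755, (K−S)⁺=52.9645, hold=49.6601 ⇒ V=52.9645 exercise | (k=1,j=1): S=146.4594, (K−S)⁺=7.9806, hold=19.1964 ⇒ V=19.1964 continue  boundary S*=101.4755
step 0: (k=0,j=0): S=121.9100, (K−S)⁺=32.5300, hold=34.7403 ⇒ V=34.7403 continue  boundary S*=-

price = 34.7403
boundary = - 101.4755 84.4663 101.4755
tree:
34.7403
52.9645 19.1964
69.9737 32.8180 7.2783
84.1319 52.9645 15.3871 0.0000
95.9169 69.9737 32.5300 0.0000 0.0000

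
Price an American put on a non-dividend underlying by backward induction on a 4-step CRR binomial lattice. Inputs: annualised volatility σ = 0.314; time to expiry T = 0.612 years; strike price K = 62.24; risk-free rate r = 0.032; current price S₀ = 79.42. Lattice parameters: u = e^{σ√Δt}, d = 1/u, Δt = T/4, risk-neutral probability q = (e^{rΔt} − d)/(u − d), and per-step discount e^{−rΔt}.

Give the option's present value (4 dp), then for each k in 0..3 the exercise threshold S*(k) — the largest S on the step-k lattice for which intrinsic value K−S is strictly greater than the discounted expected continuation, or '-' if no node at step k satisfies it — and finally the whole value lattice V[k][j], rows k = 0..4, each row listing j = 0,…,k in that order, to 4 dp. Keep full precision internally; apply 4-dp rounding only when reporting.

price = 0.9806
boundary = - - - 54.9424
tree:
0.9806
1.9146 0.0154
3.7381 0.0304 0.0000
7.2976 0.0598 0.0000 0.0000
13.6478 0.1176 0.0000 0.0000 0.0000

params: Δt=0.15300 u=1.13068 d=0.88442 q=0.48926 e^(-rΔt)=0.99512
t_4 payoffs: 13.6478 0.1176 0.0000 0.0000 0.0000
t_3: node(3,0) S=54.9424 payoff=7.2976 vs cont=6.9936 → 7.2976 [stop]  node(3,1) S=70.2407 payoff=0.0000 vs cont=0.0598 → 0.0598 [wait]  node(3,2) S=89.7988 payoff=0.0000 vs cont=0.0000 → 0.0000 [wait]  node(3,3) S=114.8028 payoff=0.0000 vs cont=0.0000 → 0.0000 [wait]  ⇒ S*(3)=54.9424
t_2: node(2,0) S=62.1224 payoff=0.1176 vs cont=3.7381 → 3.7381 [wait]  node(2,1) S=79.4200 payoff=0.0000 vs cont=0.0304 → 0.0304 [wait]  node(2,2) S=101.5340 payoff=0.0000 vs cont=0.0000 → 0.0000 [wait]  ⇒ S*(2)=-
t_1: node(1,0) S=70.2407 payoff=0.0000 vs cont=1.9146 → 1.9146 [wait]  node(1,1) S=89.7988 payoff=0.0000 vs cont=0.0154 → 0.0154 [wait]  ⇒ S*(1)=-
t_0: node(0,0) S=79.4200 payoff=0.0000 vs cont=0.9806 → 0.9806 [wait]  ⇒ S*(0)=-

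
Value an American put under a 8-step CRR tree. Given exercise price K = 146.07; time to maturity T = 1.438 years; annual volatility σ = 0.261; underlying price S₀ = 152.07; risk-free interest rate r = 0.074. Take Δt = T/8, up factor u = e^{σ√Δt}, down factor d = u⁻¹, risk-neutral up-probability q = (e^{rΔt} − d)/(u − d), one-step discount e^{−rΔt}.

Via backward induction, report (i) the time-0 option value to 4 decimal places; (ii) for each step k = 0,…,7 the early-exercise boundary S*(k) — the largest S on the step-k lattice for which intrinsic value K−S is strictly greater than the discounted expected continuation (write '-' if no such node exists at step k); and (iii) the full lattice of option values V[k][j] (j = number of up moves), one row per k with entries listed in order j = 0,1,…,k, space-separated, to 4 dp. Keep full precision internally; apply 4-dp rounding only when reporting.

price = 10.3683
boundary = - - - 109.1118 97.6820 109.1118 121.8790 109.1118
tree:
10.3683
16.3726 5.3628
25.0475 9.1756 2.1534
36.9582 15.2305 4.0956 0.5041
48.3880 24.3258 7.6361 1.0934 0.0000
58.6205 36.9582 13.8576 2.3713 0.0000 0.0000
67.7812 48.3880 24.1910 5.1429 0.0000 0.0000 0.0000
75.9822 58.6205 36.9582 11.1540 0.0000 0.0000 0.0000 0.0000
83.3241 67.7812 48.3880 24.1910 0.0000 0.0000 0.0000 0.0000 0.0000

Δt=0.17975, u=1.11701, d=0.89525, q=0.53275, disc=e^(-rΔt)=0.98679
k=8 terminal: V=max(K-S,0) → 83.3241 67.7812 48.3880 24.1910 0.0000 0.0000 0.0000 0.0000 0.0000
k=7: j=0 S=70.0878 intr=75.9822 cont=74.0521 V=75.9822[EX]; j=1 S=87.4495 intr=58.6205 cont=56.6905 V=58.6205[EX]; j=2 S=109.1118 intr=36.9582 cont=35.0281 V=36.9582[EX]; j=3 S=136.1402 intr=9.9298 cont=11.1540 V=11.1540[hold]; j=4 S=169.8638 intr=0.0000 cont=0.0000 V=0.0000[hold]; j=5 S=211.9412 intr=0.0000 cont=0.0000 V=0.0000[hold]; j=6 S=264.4417 intr=0.0000 cont=0.0000 V=0.0000[hold]; j=7 S=329.9473 intr=0.0000 cont=0.0000 V=0.0000[hold]  S*(7)=109.1118
k=6: j=0 S=78.2888 intr=67.7812 cont=65.8511 V=67.7812[EX]; j=1 S=97.6820 intr=48.3880 cont=46.4579 V=48.3880[EX]; j=2 S=121.8790 intr=24.1910 cont=22.9044 V=24.1910[EX]; j=3 S=152.0700 intr=0.0000 cont=5.1429 V=5.1429[hold]; j=4 S=189.7397 intr=0.0000 cont=0.0000 V=0.0000[hold]; j=5 S=236.7406 intr=0.0000 cont=0.0000 V=0.0000[hold]; j=6 S=295.3842 intr=0.0000 cont=0.0000 V=0.0000[hold]  S*(6)=121.8790
k=5: j=0 S=87.4495 intr=58.6205 cont=56.6905 V=58.6205[EX]; j=1 S=109.1118 intr=36.9582 cont=35.0281 V=36.9582[EX]; j=2 S=136.1402 intr=9.9298 cont=13.8576 V=13.8576[hold]; j=3 S=169.8638 intr=0.0000 cont=2.3713 V=2.3713[hold]; j=4 S=211.9412 intr=0.0000 cont=0.0000 V=0.0000[hold]; j=5 S=264.4417 intr=0.0000 cont=0.0000 V=0.0000[hold]  S*(5)=109.1118
k=4: j=0 S=97.6820 intr=48.3880 cont=46.4579 V=48.3880[EX]; j=1 S=121.8790 intr=24.1910 cont=24.3258 V=24.3258[hold]; j=2 S=152.0700 intr=0.0000 cont=7.6361 V=7.6361[hold]; j=3 S=189.7397 intr=0.0000 cont=1.0934 V=1.0934[hold]; j=4 S=236.7406 intr=0.0000 cont=0.0000 V=0.0000[hold]  S*(4)=97.6820
k=3: j=0 S=109.1118 intr=36.9582 cont=35.0990 V=36.9582[EX]; j=1 S=136.1402 intr=9.9298 cont=15.2305 V=15.2305[hold]; j=2 S=169.8638 intr=0.0000 cont=4.0956 V=4.0956[hold]; j=3 S=211.9412 intr=0.0000 cont=0.5041 V=0.5041[hold]  S*(3)=109.1118
k=2: j=0 S=121.8790 intr=24.1910 cont=25.0475 V=25.0475[hold]; j=1 S=152.0700 intr=0.0000 cont=9.1756 V=9.1756[hold]; j=2 S=189.7397 intr=0.0000 cont=2.1534 V=2.1534[hold]  S*(2)=-
k=1: j=0 S=136.1402 intr=9.9298 cont=16.3726 V=16.3726[hold]; j=1 S=169.8638 intr=0.0000 cont=5.3628 V=5.3628[hold]  S*(1)=-
k=0: j=0 S=152.0700 intr=0.0000 cont=10.3683 V=10.3683[hold]  S*(0)=-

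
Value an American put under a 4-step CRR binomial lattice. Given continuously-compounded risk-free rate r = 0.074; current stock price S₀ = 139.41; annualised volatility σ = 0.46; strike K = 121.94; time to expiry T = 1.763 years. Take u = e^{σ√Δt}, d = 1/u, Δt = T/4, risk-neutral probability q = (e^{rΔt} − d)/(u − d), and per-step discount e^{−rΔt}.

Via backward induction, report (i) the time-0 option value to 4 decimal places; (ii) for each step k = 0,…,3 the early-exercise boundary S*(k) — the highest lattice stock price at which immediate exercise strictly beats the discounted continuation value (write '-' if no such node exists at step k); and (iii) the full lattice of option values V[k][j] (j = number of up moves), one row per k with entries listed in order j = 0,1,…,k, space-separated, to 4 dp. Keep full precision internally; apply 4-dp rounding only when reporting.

Δt=0.44075  u=1.35715  d=0.73684  q=0.47769  discount=0.96791
step 4 (expiry): payoffs max(K−S,0) = 80.8460 46.2504 0.0000 0.0000 0.0000
step 3: (k=3,j=0): S=55.7708, (K−S)⁺=66.1692, hold=62.2562 ⇒ V=66.1692 exercise | (k=3,j=1): S=102.7224, (K−S)⁺=19.2176, hold=23.3821 ⇒ V=23.3821 continue | (k=3,j=2): S=189.2008, (K−S)⁺=0.0000, hold=0.0000 ⇒ V=0.0000 continue | (k=3,j=3): S=348.4823, (K−S)⁺=0.0000, hold=0.0000 ⇒ V=0.0000 continue  boundary S*=55.7708
step 2: (k=2,j=0): S=75.6896, (K−S)⁺=46.2504, hold=44.2629 ⇒ V=46.2504 exercise | (k=2,j=1): S=139.4100, (K−S)⁺=0.0000, hold=11.8209 ⇒ V=11.8209 continue | (k=2,j=2): S=256.7745, (K−S)⁺=0.0000, hold=0.0000 ⇒ V=0.0000 continue  boundary S*=75.6896
step 1: (k=1,j=0): S=102.7224, (K−S)⁺=19.2176, hold=28.8475 ⇒ V=28.8475 continue | (k=1,j=1): S=189.2008, (K−S)⁺=0.0000, hold=5.9761 ⇒ V=5.9761 continue  boundary S*=-
step 0: (k=0,j=0): S=139.4100, (K−S)⁺=0.0000, hold=17.3470 ⇒ V=17.3470 continue  boundary S*=-

price = 17.3470
boundary = - - 75.6896 55.7708
tree:
17.3470
28.8475 5.9761
46.2504 11.8209 0.0000
66.1692 23.3821 0.0000 0.0000
80.8460 46.2504 0.0000 0.0000 0.0000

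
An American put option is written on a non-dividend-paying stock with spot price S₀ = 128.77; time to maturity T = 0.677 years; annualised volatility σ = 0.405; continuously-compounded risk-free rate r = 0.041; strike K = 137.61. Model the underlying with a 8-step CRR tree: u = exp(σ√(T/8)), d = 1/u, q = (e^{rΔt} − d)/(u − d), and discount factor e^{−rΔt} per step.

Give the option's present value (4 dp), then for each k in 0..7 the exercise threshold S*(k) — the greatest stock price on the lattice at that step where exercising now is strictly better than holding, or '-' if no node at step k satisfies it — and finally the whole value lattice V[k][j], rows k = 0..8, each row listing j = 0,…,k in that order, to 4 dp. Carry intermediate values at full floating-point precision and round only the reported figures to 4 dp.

Δt=0.08463  u=1.12504  d=0.88886  q=0.48530  discount=0.99654
step 8 (expiry): payoffs max(K−S,0) = 87.4359 74.1042 57.2301 35.8725 8.8400 0.0000 0.0000 0.0000 0.0000
step 7: (k=7,j=0): S=56.4478, (K−S)⁺=81.1622, hold=80.6856 ⇒ V=81.1622 exercise | (k=7,j=1): S=71.4464, (K−S)⁺=66.1636, hold=65.6870 ⇒ V=66.1636 exercise | (k=7,j=2): S=90.4303, (K−S)⁺=47.1797, hold=46.7030 ⇒ V=47.1797 exercise | (k=7,j=3): S=114.4584, (K−S)⁺=23.1516, hold=22.6749 ⇒ V=23.1516 exercise | (k=7,j=4): S=144.8710, (K−S)⁺=0.0000, hold=4.5342 ⇒ V=4.5342 continue | (k=7,j=5): S=183.3645, (K−S)⁺=0.0000, hold=0.0000 ⇒ V=0.0000 continue | (k=7,j=6): S=232.0860, (K−S)⁺=0.0000, hold=0.0000 ⇒ V=0.0000 continue | (k=7,j=7): S=293.7532, (K−S)⁺=0.0000, hold=0.0000 ⇒ V=0.0000 continue  boundary S*=114.4584
step 6: (k=6,j=0): S=63.5058, (K−S)⁺=74.1042, hold=73.6275 ⇒ V=74.1042 exercise | (k=6,j=1): S=80.3799, (K−S)⁺=57.2301, hold=56.7535 ⇒ V=57.2301 exercise | (k=6,j=2): S=101.7375, (K−S)⁺=35.8725, hold=35.3959 ⇒ V=35.8725 exercise | (k=6,j=3): S=128.7700, (K−S)⁺=8.8400, hold=14.0677 ⇒ V=14.0677 continue | (k=6,j=4): S=162.9853, (K−S)⁺=0.0000, hold=2.3257 ⇒ V=2.3257 continue | (k=6,j=5): S=206.2919, (K−S)⁺=0.0000, hold=0.0000 ⇒ V=0.0000 continue | (k=6,j=6): S=261.1054, (K−S)⁺=0.0000, hold=0.0000 ⇒ V=0.0000 continue  boundary S*=101.7375
step 5: (k=5,j=0): S=71.4464, (K−S)⁺=66.1636, hold=65.6870 ⇒ V=66.1636 exercise | (k=5,j=1): S=90.4303, (K−S)⁺=47.1797, hold=46.7030 ⇒ V=47.1797 exercise | (k=5,j=2): S=114.4584, (K−S)⁺=23.1516, hold=25.2031 ⇒ V=25.2031 continue | (k=5,j=3): S=144.8710, (K−S)⁺=0.0000, hold=8.3404 ⇒ V=8.3404 continue | (k=5,j=4): S=183.3645, (K−S)⁺=0.0000, hold=1.1929 ⇒ V=1.1929 continue | (k=5,j=5): S=232.0860, (K−S)⁺=0.0000, hold=0.0000 ⇒ V=0.0000 continue  boundary S*=90.4303
step 4: (k=4,j=0): S=80.3799, (K−S)⁺=57.2301, hold=56.7535 ⇒ V=57.2301 exercise | (k=4,j=1): S=101.7375, (K−S)⁺=35.8725, hold=36.3881 ⇒ V=36.3881 continue | (k=4,j=2): S=128.7700, (K−S)⁺=8.8400, hold=16.9608 ⇒ V=16.9608 continue | (k=4,j=3): S=162.9853, (K−S)⁺=0.0000, hold=4.8549 ⇒ V=4.8549 continue | (k=4,j=4): S=206.2919, (K−S)⁺=0.0000, hold=0.6119 ⇒ V=0.6119 continue  boundary S*=80.3799
step 3: (k=3,j=0): S=90.4303, (K−S)⁺=47.1797, hold=46.9524 ⇒ V=47.1797 exercise | (k=3,j=1): S=114.4584, (K−S)⁺=23.1516, hold=26.8667 ⇒ V=26.8667 continue | (k=3,j=2): S=144.8710, (K−S)⁺=0.0000, hold=11.0474 ⇒ V=11.0474 continue | (k=3,j=3): S=183.3645, (K−S)⁺=0.0000, hold=2.7861 ⇒ V=2.7861 continue  boundary S*=90.4303
step 2: (k=2,j=0): S=101.7375, (K−S)⁺=35.8725, hold=37.1926 ⇒ V=37.1926 continue | (k=2,j=1): S=128.7700, (K−S)⁺=8.8400, hold=19.1232 ⇒ V=19.1232 continue | (k=2,j=2): S=162.9853, (K−S)⁺=0.0000, hold=7.0138 ⇒ V=7.0138 continue  boundary S*=-
step 1: (k=1,j=0): S=114.4584, (K−S)⁺=23.1516, hold=28.3251 ⇒ V=28.3251 continue | (k=1,j=1): S=144.8710, (K−S)⁺=0.0000, hold=13.2007 ⇒ V=13.2007 continue  boundary S*=-
step 0: (k=0,j=0): S=128.7700, (K−S)⁺=8.8400, hold=20.9126 ⇒ V=20.9126 continue  boundary S*=-

price = 20.9126
boundary = - - - 90.4303 80.3799 90.4303 101.7375 114.4584
tree:
20.9126
28.3251 13.2007
37.1926 19.1232 7.0138
47.1797 26.8667 11.0474 2.7861
57.2301 36.3881 16.9608 4.8549 0.6119
66.1636 47.1797 25.2031 8.3404 1.1929 0.0000
74.1042 57.2301 35.8725 14.0677 2.3257 0.0000 0.0000
81.1622 66.1636 47.1797 23.1516 4.5342 0.0000 0.0000 0.0000
87.4359 74.1042 57.2301 35.8725 8.8400 0.0000 0.0000 0.0000 0.0000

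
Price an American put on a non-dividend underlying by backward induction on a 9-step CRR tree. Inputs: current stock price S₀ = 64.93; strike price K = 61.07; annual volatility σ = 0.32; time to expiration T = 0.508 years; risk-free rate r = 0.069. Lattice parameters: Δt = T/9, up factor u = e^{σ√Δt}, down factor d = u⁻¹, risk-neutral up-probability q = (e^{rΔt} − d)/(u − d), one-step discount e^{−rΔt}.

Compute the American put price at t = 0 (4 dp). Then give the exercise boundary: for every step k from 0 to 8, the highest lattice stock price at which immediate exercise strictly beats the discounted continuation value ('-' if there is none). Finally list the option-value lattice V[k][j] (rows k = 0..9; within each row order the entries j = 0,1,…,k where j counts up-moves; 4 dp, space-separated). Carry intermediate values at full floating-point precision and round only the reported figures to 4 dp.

price = 3.2671
boundary = - - - - 47.9044 44.3974 47.9044 51.6884 55.7712
tree:
3.2671
4.8494 1.7515
6.9988 2.7937 0.7500
9.7784 4.3458 1.3039 0.2165
13.1656 6.5554 2.2277 0.4143 0.0256
16.6726 9.5166 3.7223 0.7894 0.0521 0.0000
19.9228 13.1656 6.0365 1.4975 0.1060 0.0000 0.0000
22.9351 16.6726 9.3816 2.8256 0.2158 0.0000 0.0000 0.0000
25.7269 19.9228 13.1656 5.2988 0.4390 0.0000 0.0000 0.0000 0.0000
28.3143 22.9351 16.6726 9.3816 0.8934 0.0000 0.0000 0.0000 0.0000 0.0000

Δt=0.05644  u=1.07899  d=0.92679  q=0.50664  discount=0.99611
step 9 (expiry): payoffs max(K−S,0) = 28.3143 22.9351 16.6726 9.3816 0.8934 0.0000 0.0000 0.0000 0.0000 0.0000
step 8: (k=8,j=0): S=35.3431, (K−S)⁺=25.7269, hold=25.4895 ⇒ V=25.7269 exercise | (k=8,j=1): S=41.1472, (K−S)⁺=19.9228, hold=19.6854 ⇒ V=19.9228 exercise | (k=8,j=2): S=47.9044, (K−S)⁺=13.1656, hold=12.9282 ⇒ V=13.1656 exercise | (k=8,j=3): S=55.7712, (K−S)⁺=5.2988, hold=5.0614 ⇒ V=5.2988 exercise | (k=8,j=4): S=64.9300, (K−S)⁺=0.0000, hold=0.4390 ⇒ V=0.4390 continue | (k=8,j=5): S=75.5928, (K−S)⁺=0.0000, hold=0.0000 ⇒ V=0.0000 continue | (k=8,j=6): S=88.0067, (K−S)⁺=0.0000, hold=0.0000 ⇒ V=0.0000 continue | (k=8,j=7): S=102.4591, (K−S)⁺=0.0000, hold=0.0000 ⇒ V=0.0000 continue | (k=8,j=8): S=119.2850, (K−S)⁺=0.0000, hold=0.0000 ⇒ V=0.0000 continue  boundary S*=55.7712
step 7: (k=7,j=0): S=38.1349, (K−S)⁺=22.9351, hold=22.6977 ⇒ V=22.9351 exercise | (k=7,j=1): S=44.3974, (K−S)⁺=16.6726, hold=16.4352 ⇒ V=16.6726 exercise | (k=7,j=2): S=51.6884, (K−S)⁺=9.3816, hold=9.1443 ⇒ V=9.3816 exercise | (k=7,j=3): S=60.1766, (K−S)⁺=0.8934, hold=2.8256 ⇒ V=2.8256 continue | (k=7,j=4): S=70.0588, (K−S)⁺=0.0000, hold=0.2158 ⇒ V=0.2158 continue | (k=7,j=5): S=81.5639, (K−S)⁺=0.0000, hold=0.0000 ⇒ V=0.0000 continue | (k=7,j=6): S=94.9584, (K−S)⁺=0.0000, hold=0.0000 ⇒ V=0.0000 continue | (k=7,j=7): S=110.5524, (K−S)⁺=0.0000, hold=0.0000 ⇒ V=0.0000 continue  boundary S*=51.6884
step 6: (k=6,j=0): S=41.1472, (K−S)⁺=19.9228, hold=19.6854 ⇒ V=19.9228 exercise | (k=6,j=1): S=47.9044, (K−S)⁺=13.1656, hold=12.9282 ⇒ V=13.1656 exercise | (k=6,j=2): S=55.7712, (K−S)⁺=5.2988, hold=6.0365 ⇒ V=6.0365 continue | (k=6,j=3): S=64.9300, (K−S)⁺=0.0000, hold=1.4975 ⇒ V=1.4975 continue | (k=6,j=4): S=75.5928, (K−S)⁺=0.0000, hold=0.1060 ⇒ V=0.1060 continue | (k=6,j=5): S=88.0067, (K−S)⁺=0.0000, hold=0.0000 ⇒ V=0.0000 continue | (k=6,j=6): S=102.4591, (K−S)⁺=0.0000, hold=0.0000 ⇒ V=0.0000 continue  boundary S*=47.9044
step 5: (k=5,j=0): S=44.3974, (K−S)⁺=16.6726, hold=16.4352 ⇒ V=16.6726 exercise | (k=5,j=1): S=51.6884, (K−S)⁺=9.3816, hold=9.5166 ⇒ V=9.5166 continue | (k=5,j=2): S=60.1766, (K−S)⁺=0.8934, hold=3.7223 ⇒ V=3.7223 continue | (k=5,j=3): S=70.0588, (K−S)⁺=0.0000, hold=0.7894 ⇒ V=0.7894 continue | (k=5,j=4): S=81.5639, (K−S)⁺=0.0000, hold=0.0521 ⇒ V=0.0521 continue | (k=5,j=5): S=94.9584, (K−S)⁺=0.0000, hold=0.0000 ⇒ V=0.0000 continue  boundary S*=44.3974
step 4: (k=4,j=0): S=47.9044, (K−S)⁺=13.1656, hold=12.9963 ⇒ V=13.1656 exercise | (k=4,j=1): S=55.7712, (K−S)⁺=5.2988, hold=6.5554 ⇒ V=6.5554 continue | (k=4,j=2): S=64.9300, (K−S)⁺=0.0000, hold=2.2277 ⇒ V=2.2277 continue | (k=4,j=3): S=75.5928, (K−S)⁺=0.0000, hold=0.4143 ⇒ V=0.4143 continue | (k=4,j=4): S=88.0067, (K−S)⁺=0.0000, hold=0.0256 ⇒ V=0.0256 continue  boundary S*=47.9044
step 3: (k=3,j=0): S=51.6884, (K−S)⁺=9.3816, hold=9.7784 ⇒ V=9.7784 continue | (k=3,j=1): S=60.1766, (K−S)⁺=0.8934, hold=4.3458 ⇒ V=4.3458 continue | (k=3,j=2): S=70.0588, (K−S)⁺=0.0000, hold=1.3039 ⇒ V=1.3039 continue | (k=3,j=3): S=81.5639, (K−S)⁺=0.0000, hold=0.2165 ⇒ V=0.2165 continue  boundary S*=-
step 2: (k=2,j=0): S=55.7712, (K−S)⁺=5.2988, hold=6.9988 ⇒ V=6.9988 continue | (k=2,j=1): S=64.9300, (K−S)⁺=0.0000, hold=2.7937 ⇒ V=2.7937 continue | (k=2,j=2): S=75.5928, (K−S)⁺=0.0000, hold=0.7500 ⇒ V=0.7500 continue  boundary S*=-
step 1: (k=1,j=0): S=60.1766, (K−S)⁺=0.8934, hold=4.8494 ⇒ V=4.8494 continue | (k=1,j=1): S=70.0588, (K−S)⁺=0.0000, hold=1.7515 ⇒ V=1.7515 continue  boundary S*=-
step 0: (k=0,j=0): S=64.9300, (K−S)⁺=0.0000, hold=3.2671 ⇒ V=3.2671 continue  boundary S*=-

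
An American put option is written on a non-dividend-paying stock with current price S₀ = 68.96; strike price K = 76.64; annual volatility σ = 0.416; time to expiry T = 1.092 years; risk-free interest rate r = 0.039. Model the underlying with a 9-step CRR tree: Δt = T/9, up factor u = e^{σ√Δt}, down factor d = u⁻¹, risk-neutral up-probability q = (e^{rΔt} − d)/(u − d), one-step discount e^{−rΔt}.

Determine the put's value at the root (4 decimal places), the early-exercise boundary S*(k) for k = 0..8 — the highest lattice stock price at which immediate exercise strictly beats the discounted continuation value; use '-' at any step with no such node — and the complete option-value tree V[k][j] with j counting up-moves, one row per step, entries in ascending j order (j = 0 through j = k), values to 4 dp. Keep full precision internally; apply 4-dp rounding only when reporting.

price = 15.0697
boundary = - - - 44.6481 38.6253 44.6481 51.6101 44.6481 51.6101
tree:
15.0697
19.9797 9.9026
25.6995 13.9843 5.5810
31.9919 19.1405 8.5399 2.4327
38.0147 25.2639 12.6999 4.1201 0.6297
43.2251 31.9919 18.2290 6.8391 1.2170 0.0000
47.7326 38.0147 25.0299 11.0457 2.3522 0.0000 0.0000
51.6321 43.2251 31.9919 17.1495 4.5462 0.0000 0.0000 0.0000
55.0056 47.7326 38.0147 25.0299 8.7867 0.0000 0.0000 0.0000 0.0000
57.9239 51.6321 43.2251 31.9919 16.9824 0.0000 0.0000 0.0000 0.0000 0.0000

Δt=0.12133, u=1.15593, d=0.86510, q=0.48015, disc=e^(-rΔt)=0.99528
k=9 terminal: V=max(K-S,0) → 57.9239 51.6321 43.2251 31.9919 16.9824 0.0000 0.0000 0.0000 0.0000 0.0000
k=8: j=0 S=21.6344 intr=55.0056 cont=54.6438 V=55.0056[EX]; j=1 S=28.9074 intr=47.7326 cont=47.3708 V=47.7326[EX]; j=2 S=38.6253 intr=38.0147 cont=37.6529 V=38.0147[EX]; j=3 S=51.6101 intr=25.0299 cont=24.6681 V=25.0299[EX]; j=4 S=68.9600 intr=7.6800 cont=8.7867 V=8.7867[hold]; j=5 S=92.1425 intr=0.0000 cont=0.0000 V=0.0000[hold]; j=6 S=123.1184 intr=0.0000 cont=0.0000 V=0.0000[hold]; j=7 S=164.5076 intr=0.0000 cont=0.0000 V=0.0000[hold]; j=8 S=219.8107 intr=0.0000 cont=0.0000 V=0.0000[hold]  S*(8)=51.6101
k=7: j=0 S=25.0079 intr=51.6321 cont=51.2703 V=51.6321[EX]; j=1 S=33.4149 intr=43.2251 cont=42.8633 V=43.2251[EX]; j=2 S=44.6481 intr=31.9919 cont=31.6301 V=31.9919[EX]; j=3 S=59.6576 intr=16.9824 cont=17.1495 V=17.1495[hold]; j=4 S=79.7129 intr=0.0000 cont=4.5462 V=4.5462[hold]; j=5 S=106.5103 intr=0.0000 cont=0.0000 V=0.0000[hold]; j=6 S=142.3162 intr=0.0000 cont=0.0000 V=0.0000[hold]; j=7 S=190.1592 intr=0.0000 cont=0.0000 V=0.0000[hold]  S*(7)=44.6481
k=6: j=0 S=28.9074 intr=47.7326 cont=47.3708 V=47.7326[EX]; j=1 S=38.6253 intr=38.0147 cont=37.6529 V=38.0147[EX]; j=2 S=51.6101 intr=25.0299 cont=24.7480 V=25.0299[EX]; j=3 S=68.9600 intr=7.6800 cont=11.0457 V=11.0457[hold]; j=4 S=92.1425 intr=0.0000 cont=2.3522 V=2.3522[hold]; j=5 S=123.1184 intr=0.0000 cont=0.0000 V=0.0000[hold]; j=6 S=164.5076 intr=0.0000 cont=0.0000 V=0.0000[hold]  S*(6)=51.6101
k=5: j=0 S=33.4149 intr=43.2251 cont=42.8633 V=43.2251[EX]; j=1 S=44.6481 intr=31.9919 cont=31.6301 V=31.9919[EX]; j=2 S=59.6576 intr=16.9824 cont=18.2290 V=18.2290[hold]; j=3 S=79.7129 intr=0.0000 cont=6.8391 V=6.8391[hold]; j=4 S=106.5103 intr=0.0000 cont=1.2170 V=1.2170[hold]; j=5 S=142.3162 intr=0.0000 cont=0.0000 V=0.0000[hold]  S*(5)=44.6481
k=4: j=0 S=38.6253 intr=38.0147 cont=37.6529 V=38.0147[EX]; j=1 S=51.6101 intr=25.0299 cont=25.2639 V=25.2639[hold]; j=2 S=68.9600 intr=7.6800 cont=12.6999 V=12.6999[hold]; j=3 S=92.1425 intr=0.0000 cont=4.1201 V=4.1201[hold]; j=4 S=123.1184 intr=0.0000 cont=0.6297 V=0.6297[hold]  S*(4)=38.6253
k=3: j=0 S=44.6481 intr=31.9919 cont=31.7419 V=31.9919[EX]; j=1 S=59.6576 intr=16.9824 cont=19.1405 V=19.1405[hold]; j=2 S=79.7129 intr=0.0000 cont=8.5399 V=8.5399[hold]; j=3 S=106.5103 intr=0.0000 cont=2.4327 V=2.4327[hold]  S*(3)=44.6481
k=2: j=0 S=51.6101 intr=25.0299 cont=25.6995 V=25.6995[hold]; j=1 S=68.9600 intr=7.6800 cont=13.9843 V=13.9843[hold]; j=2 S=92.1425 intr=0.0000 cont=5.5810 V=5.5810[hold]  S*(2)=-
k=1: j=0 S=59.6576 intr=16.9824 cont=19.9797 V=19.9797[hold]; j=1 S=79.7129 intr=0.0000 cont=9.9026 V=9.9026[hold]  S*(1)=-
k=0: j=0 S=68.9600 intr=7.6800 cont=15.0697 V=15.0697[hold]  S*(0)=-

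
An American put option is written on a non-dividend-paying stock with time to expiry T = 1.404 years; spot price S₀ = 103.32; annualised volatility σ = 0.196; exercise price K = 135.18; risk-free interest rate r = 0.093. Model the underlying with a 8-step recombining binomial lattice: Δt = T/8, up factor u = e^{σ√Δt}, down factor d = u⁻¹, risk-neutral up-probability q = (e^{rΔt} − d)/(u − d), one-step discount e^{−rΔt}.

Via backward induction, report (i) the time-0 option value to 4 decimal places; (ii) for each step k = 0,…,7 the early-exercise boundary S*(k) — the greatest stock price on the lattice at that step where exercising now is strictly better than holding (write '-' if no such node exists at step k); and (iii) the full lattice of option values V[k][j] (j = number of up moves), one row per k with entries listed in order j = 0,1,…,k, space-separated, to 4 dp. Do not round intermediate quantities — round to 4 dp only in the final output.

Δt=0.17550  u=1.08557  d=0.92117  q=0.57958  discount=0.98381
step 8 (expiry): payoffs max(K−S,0) = 81.6119 72.0515 60.7848 47.5072 31.8600 13.4202 0.0000 0.0000 0.0000
step 7: (k=7,j=0): S=58.1521, (K−S)⁺=77.0279, hold=74.8394 ⇒ V=77.0279 exercise | (k=7,j=1): S=68.5307, (K−S)⁺=66.6493, hold=64.4608 ⇒ V=66.6493 exercise | (k=7,j=2): S=80.7616, (K−S)⁺=54.4184, hold=52.2300 ⇒ V=54.4184 exercise | (k=7,j=3): S=95.1754, (K−S)⁺=40.0046, hold=37.8162 ⇒ V=40.0046 exercise | (k=7,j=4): S=112.1616, (K−S)⁺=23.0184, hold=20.8300 ⇒ V=23.0184 exercise | (k=7,j=5): S=132.1794, (K−S)⁺=3.0006, hold=5.5508 ⇒ V=5.5508 continue | (k=7,j=6): S=155.7699, (K−S)⁺=0.0000, hold=0.0000 ⇒ V=0.0000 continue | (k=7,j=7): S=183.5706, (K−S)⁺=0.0000, hold=0.0000 ⇒ V=0.0000 continue  boundary S*=112.1616
step 6: (k=6,j=0): S=63.1285, (K−S)⁺=72.0515, hold=69.8631 ⇒ V=72.0515 exercise | (k=6,j=1): S=74.3952, (K−S)⁺=60.7848, hold=58.5963 ⇒ V=60.7848 exercise | (k=6,j=2): S=87.6728, (K−S)⁺=47.5072, hold=45.3188 ⇒ V=47.5072 exercise | (k=6,j=3): S=103.3200, (K−S)⁺=31.8600, hold=29.6716 ⇒ V=31.8600 exercise | (k=6,j=4): S=121.7598, (K−S)⁺=13.4202, hold=12.6859 ⇒ V=13.4202 exercise | (k=6,j=5): S=143.4907, (K−S)⁺=0.0000, hold=2.2959 ⇒ V=2.2959 continue | (k=6,j=6): S=169.0998, (K−S)⁺=0.0000, hold=0.0000 ⇒ V=0.0000 continue  boundary S*=121.7598
step 5: (k=5,j=0): S=68.5307, (K−S)⁺=66.6493, hold=64.4608 ⇒ V=66.6493 exercise | (k=5,j=1): S=80.7616, (K−S)⁺=54.4184, hold=52.2300 ⇒ V=54.4184 exercise | (k=5,j=2): S=95.1754, (K−S)⁺=40.0046, hold=37.8162 ⇒ V=40.0046 exercise | (k=5,j=3): S=112.1616, (K−S)⁺=23.0184, hold=20.8300 ⇒ V=23.0184 exercise | (k=5,j=4): S=132.1794, (K−S)⁺=3.0006, hold=6.8600 ⇒ V=6.8600 continue | (k=5,j=5): S=155.7699, (K−S)⁺=0.0000, hold=0.9496 ⇒ V=0.9496 continue  boundary S*=112.1616
step 4: (k=4,j=0): S=74.3952, (K−S)⁺=60.7848, hold=58.5963 ⇒ V=60.7848 exercise | (k=4,j=1): S=87.6728, (K−S)⁺=47.5072, hold=45.3188 ⇒ V=47.5072 exercise | (k=4,j=2): S=103.3200, (K−S)⁺=31.8600, hold=29.6716 ⇒ V=31.8600 exercise | (k=4,j=3): S=121.7598, (K−S)⁺=13.4202, hold=13.4323 ⇒ V=13.4323 continue | (k=4,j=4): S=143.4907, (K−S)⁺=0.0000, hold=3.3789 ⇒ V=3.3789 continue  boundary S*=103.3200
step 3: (k=3,j=0): S=80.7616, (K−S)⁺=54.4184, hold=52.2300 ⇒ V=54.4184 exercise | (k=3,j=1): S=95.1754, (K−S)⁺=40.0046, hold=37.8162 ⇒ V=40.0046 exercise | (k=3,j=2): S=112.1616, (K−S)⁺=23.0184, hold=20.8369 ⇒ V=23.0184 exercise | (k=3,j=3): S=132.1794, (K−S)⁺=3.0006, hold=7.4825 ⇒ V=7.4825 continue  boundary S*=112.1616
step 2: (k=2,j=0): S=87.6728, (K−S)⁺=47.5072, hold=45.3188 ⇒ V=47.5072 exercise | (k=2,j=1): S=103.3200, (K−S)⁺=31.8600, hold=29.6716 ⇒ V=31.8600 exercise | (k=2,j=2): S=121.7598, (K−S)⁺=13.4202, hold=13.7873 ⇒ V=13.7873 continue  boundary S*=103.3200
step 1: (k=1,j=0): S=95.1754, (K−S)⁺=40.0046, hold=37.8162 ⇒ V=40.0046 exercise | (k=1,j=1): S=112.1616, (K−S)⁺=23.0184, hold=21.0393 ⇒ V=23.0184 exercise  boundary S*=112.1616
step 0: (k=0,j=0): S=103.3200, (K−S)⁺=31.8600, hold=29.6716 ⇒ V=31.8600 exercise  boundary S*=103.3200

price = 31.8600
boundary = 103.3200 112.1616 103.3200 112.1616 103.3200 112.1616 121.7598 112.1616
tree:
31.8600
40.0046 23.0184
47.5072 31.8600 13.7873
54.4184 40.0046 23.0184 7.4825
60.7848 47.5072 31.8600 13.4323 3.3789
66.6493 54.4184 40.0046 23.0184 6.8600 0.9496
72.0515 60.7848 47.5072 31.8600 13.4202 2.2959 0.0000
77.0279 66.6493 54.4184 40.0046 23.0184 5.5508 0.0000 0.0000
81.6119 72.0515 60.7848 47.5072 31.8600 13.4202 0.0000 0.0000 0.0000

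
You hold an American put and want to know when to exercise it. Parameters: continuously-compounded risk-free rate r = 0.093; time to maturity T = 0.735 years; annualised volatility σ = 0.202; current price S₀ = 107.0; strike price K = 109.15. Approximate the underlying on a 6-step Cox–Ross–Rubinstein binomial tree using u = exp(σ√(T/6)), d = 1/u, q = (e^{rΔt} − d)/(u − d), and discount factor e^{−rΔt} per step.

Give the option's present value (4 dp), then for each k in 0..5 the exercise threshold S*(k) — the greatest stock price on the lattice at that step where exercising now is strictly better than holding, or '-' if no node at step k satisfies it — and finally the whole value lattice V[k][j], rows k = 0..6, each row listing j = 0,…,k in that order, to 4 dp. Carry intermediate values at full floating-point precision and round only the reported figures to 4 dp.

price = 5.9374
boundary = - - 92.8912 86.5506 92.8912 99.6963
tree:
5.9374
10.0087 2.9019
16.2588 5.3667 1.0500
22.5994 9.5809 2.2087 0.1730
28.5073 16.2588 4.5987 0.4008 0.0000
34.0118 22.5994 9.4537 0.9283 0.0000 0.0000
39.1406 28.5073 16.2588 2.1500 0.0000 0.0000 0.0000

Δt=0.12250, u=1.07326, d=0.93174, q=0.56329, disc=e^(-rΔt)=0.98867
k=6 terminal: V=max(K-S,0) → 39.1406 28.5073 16.2588 2.1500 0.0000 0.0000 0.0000
k=5: j=0 S=75.1382 intr=34.0118 cont=32.7754 V=34.0118[EX]; j=1 S=86.5506 intr=22.5994 cont=21.3630 V=22.5994[EX]; j=2 S=99.6963 intr=9.4537 cont=8.2172 V=9.4537[EX]; j=3 S=114.8387 intr=0.0000 cont=0.9283 V=0.9283[hold]; j=4 S=132.2811 intr=0.0000 cont=0.0000 V=0.0000[hold]; j=5 S=152.3726 intr=0.0000 cont=0.0000 V=0.0000[hold]  S*(5)=99.6963
k=4: j=0 S=80.6427 intr=28.5073 cont=27.2708 V=28.5073[EX]; j=1 S=92.8912 intr=16.2588 cont=15.0224 V=16.2588[EX]; j=2 S=107.0000 intr=2.1500 cont=4.5987 V=4.5987[hold]; j=3 S=123.2517 intr=0.0000 cont=0.4008 V=0.4008[hold]; j=4 S=141.9719 intr=0.0000 cont=0.0000 V=0.0000[hold]  S*(4)=92.8912
k=3: j=0 S=86.5506 intr=22.5994 cont=21.3630 V=22.5994[EX]; j=1 S=99.6963 intr=9.4537 cont=9.5809 V=9.5809[hold]; j=2 S=114.8387 intr=0.0000 cont=2.2087 V=2.2087[hold]; j=3 S=132.2811 intr=0.0000 cont=0.1730 V=0.1730[hold]  S*(3)=86.5506
k=2: j=0 S=92.8912 intr=16.2588 cont=15.0932 V=16.2588[EX]; j=1 S=107.0000 intr=2.1500 cont=5.3667 V=5.3667[hold]; j=2 S=123.2517 intr=0.0000 cont=1.0500 V=1.0500[hold]  S*(2)=92.8912
k=1: j=0 S=99.6963 intr=9.4537 cont=10.0087 V=10.0087[hold]; j=1 S=114.8387 intr=0.0000 cont=2.9019 V=2.9019[hold]  S*(1)=-
k=0: j=0 S=107.0000 intr=2.1500 cont=5.9374 V=5.9374[hold]  S*(0)=-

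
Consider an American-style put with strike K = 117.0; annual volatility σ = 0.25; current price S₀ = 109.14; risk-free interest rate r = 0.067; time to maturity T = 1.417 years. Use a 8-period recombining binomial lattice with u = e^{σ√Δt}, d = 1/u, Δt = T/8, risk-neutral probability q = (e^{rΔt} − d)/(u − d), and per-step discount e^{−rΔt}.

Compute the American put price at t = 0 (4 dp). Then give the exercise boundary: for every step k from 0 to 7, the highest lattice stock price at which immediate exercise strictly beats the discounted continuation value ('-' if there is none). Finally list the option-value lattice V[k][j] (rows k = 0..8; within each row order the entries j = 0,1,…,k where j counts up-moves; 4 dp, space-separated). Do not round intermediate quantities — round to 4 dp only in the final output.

Δt=0.17713  u=1.11095  d=0.90013  q=0.53035  discount=0.98820
step 8 (expiry): payoffs max(K−S,0) = 69.9643 58.9481 45.3517 28.5710 7.8600 0.0000 0.0000 0.0000 0.0000
step 7: (k=7,j=0): S=52.2543, (K−S)⁺=64.7457, hold=63.3654 ⇒ V=64.7457 exercise | (k=7,j=1): S=64.4928, (K−S)⁺=52.5072, hold=51.1269 ⇒ V=52.5072 exercise | (k=7,j=2): S=79.5977, (K−S)⁺=37.4023, hold=36.0221 ⇒ V=37.4023 exercise | (k=7,j=3): S=98.2402, (K−S)⁺=18.7598, hold=17.3795 ⇒ V=18.7598 exercise | (k=7,j=4): S=121.2491, (K−S)⁺=0.0000, hold=3.6479 ⇒ V=3.6479 continue | (k=7,j=5): S=149.6468, (K−S)⁺=0.0000, hold=0.0000 ⇒ V=0.0000 continue | (k=7,j=6): S=184.6956, (K−S)⁺=0.0000, hold=0.0000 ⇒ V=0.0000 continue | (k=7,j=7): S=227.9532, (K−S)⁺=0.0000, hold=0.0000 ⇒ V=0.0000 continue  boundary S*=98.2402
step 6: (k=6,j=0): S=58.0519, (K−S)⁺=58.9481, hold=57.5678 ⇒ V=58.9481 exercise | (k=6,j=1): S=71.6483, (K−S)⁺=45.3517, hold=43.9714 ⇒ V=45.3517 exercise | (k=6,j=2): S=88.4290, (K−S)⁺=28.5710, hold=27.1907 ⇒ V=28.5710 exercise | (k=6,j=3): S=109.1400, (K−S)⁺=7.8600, hold=10.6185 ⇒ V=10.6185 continue | (k=6,j=4): S=134.7017, (K−S)⁺=0.0000, hold=1.6930 ⇒ V=1.6930 continue | (k=6,j=5): S=166.2502, (K−S)⁺=0.0000, hold=0.0000 ⇒ V=0.0000 continue | (k=6,j=6): S=205.1876, (K−S)⁺=0.0000, hold=0.0000 ⇒ V=0.0000 continue  boundary S*=88.4290
step 5: (k=5,j=0): S=64.4928, (K−S)⁺=52.5072, hold=51.1269 ⇒ V=52.5072 exercise | (k=5,j=1): S=79.5977, (K−S)⁺=37.4023, hold=36.0221 ⇒ V=37.4023 exercise | (k=5,j=2): S=98.2402, (K−S)⁺=18.7598, hold=18.8252 ⇒ V=18.8252 continue | (k=5,j=3): S=121.2491, (K−S)⁺=0.0000, hold=5.8155 ⇒ V=5.8155 continue | (k=5,j=4): S=149.6468, (K−S)⁺=0.0000, hold=0.7858 ⇒ V=0.7858 continue | (k=5,j=5): S=184.6956, (K−S)⁺=0.0000, hold=0.0000 ⇒ V=0.0000 continue  boundary S*=79.5977
step 4: (k=4,j=0): S=71.6483, (K−S)⁺=45.3517, hold=43.9714 ⇒ V=45.3517 exercise | (k=4,j=1): S=88.4290, (K−S)⁺=28.5710, hold=27.2250 ⇒ V=28.5710 exercise | (k=4,j=2): S=109.1400, (K−S)⁺=7.8600, hold=11.7848 ⇒ V=11.7848 continue | (k=4,j=3): S=134.7017, (K−S)⁺=0.0000, hold=3.1108 ⇒ V=3.1108 continue | (k=4,j=4): S=166.2502, (K−S)⁺=0.0000, hold=0.3647 ⇒ V=0.3647 continue  boundary S*=88.4290
step 3: (k=3,j=0): S=79.5977, (K−S)⁺=37.4023, hold=36.0221 ⇒ V=37.4023 exercise | (k=3,j=1): S=98.2402, (K−S)⁺=18.7598, hold=19.4364 ⇒ V=19.4364 continue | (k=3,j=2): S=121.2491, (K−S)⁺=0.0000, hold=7.0998 ⇒ V=7.0998 continue | (k=3,j=3): S=149.6468, (K−S)⁺=0.0000, hold=1.6349 ⇒ V=1.6349 continue  boundary S*=79.5977
step 2: (k=2,j=0): S=88.4290, (K−S)⁺=28.5710, hold=27.5453 ⇒ V=28.5710 exercise | (k=2,j=1): S=109.1400, (K−S)⁺=7.8600, hold=12.7417 ⇒ V=12.7417 continue | (k=2,j=2): S=134.7017, (K−S)⁺=0.0000, hold=4.1520 ⇒ V=4.1520 continue  boundary S*=88.4290
step 1: (k=1,j=0): S=98.2402, (K−S)⁺=18.7598, hold=19.9379 ⇒ V=19.9379 continue | (k=1,j=1): S=121.2491, (K−S)⁺=0.0000, hold=8.0896 ⇒ V=8.0896 continue  boundary S*=-
step 0: (k=0,j=0): S=109.1400, (K−S)⁺=7.8600, hold=13.4931 ⇒ V=13.4931 continue  boundary S*=-

price = 13.4931
boundary = - - 88.4290 79.5977 88.4290 79.5977 88.4290 98.2402
tree:
13.4931
19.9379 8.0896
28.5710 12.7417 4.1520
37.4023 19.4364 7.0998 1.6349
45.3517 28.5710 11.7848 3.1108 0.3647
52.5072 37.4023 18.8252 5.8155 0.7858 0.0000
58.9481 45.3517 28.5710 10.6185 1.6930 0.0000 0.0000
64.7457 52.5072 37.4023 18.7598 3.6479 0.0000 0.0000 0.0000
69.9643 58.9481 45.3517 28.5710 7.8600 0.0000 0.0000 0.0000 0.0000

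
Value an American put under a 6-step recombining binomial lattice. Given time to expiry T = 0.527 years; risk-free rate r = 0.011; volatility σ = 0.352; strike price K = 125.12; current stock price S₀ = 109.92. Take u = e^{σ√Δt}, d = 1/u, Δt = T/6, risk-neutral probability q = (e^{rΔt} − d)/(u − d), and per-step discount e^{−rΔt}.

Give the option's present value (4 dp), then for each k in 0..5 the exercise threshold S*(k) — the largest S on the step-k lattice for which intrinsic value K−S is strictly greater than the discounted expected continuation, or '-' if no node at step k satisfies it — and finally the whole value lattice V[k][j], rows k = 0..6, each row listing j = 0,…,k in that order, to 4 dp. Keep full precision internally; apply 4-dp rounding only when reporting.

price = 21.0097
boundary = - - - 80.3819 89.2205 99.0309
tree:
21.0097
28.1139 13.3116
36.2184 19.3402 6.7700
44.7381 27.0088 11.0239 2.1487
52.7010 35.8995 17.3763 4.1248 0.0000
59.8752 44.7381 26.0891 7.9181 0.0000 0.0000
66.3386 52.7010 35.8995 15.2000 0.0000 0.0000 0.0000

Δt=0.08783  u=1.10996  d=0.90094  q=0.47857  discount=0.99903
step 6 (expiry): payoffs max(K−S,0) = 66.3386 52.7010 35.8995 15.2000 0.0000 0.0000 0.0000
step 5: (k=5,j=0): S=65.2448, (K−S)⁺=59.8752, hold=59.7543 ⇒ V=59.8752 exercise | (k=5,j=1): S=80.3819, (K−S)⁺=44.7381, hold=44.6172 ⇒ V=44.7381 exercise | (k=5,j=2): S=99.0309, (K−S)⁺=26.0891, hold=25.9683 ⇒ V=26.0891 exercise | (k=5,j=3): S=122.0065, (K−S)⁺=3.1135, hold=7.9181 ⇒ V=7.9181 continue | (k=5,j=4): S=150.3125, (K−S)⁺=0.0000, hold=0.0000 ⇒ V=0.0000 continue | (k=5,j=5): S=185.1856, (K−S)⁺=0.0000, hold=0.0000 ⇒ V=0.0000 continue  boundary S*=99.0309
step 4: (k=4,j=0): S=72.4190, (K−S)⁺=52.7010, hold=52.5802 ⇒ V=52.7010 exercise | (k=4,j=1): S=89.2205, (K−S)⁺=35.8995, hold=35.7787 ⇒ V=35.8995 exercise | (k=4,j=2): S=109.9200, (K−S)⁺=15.2000, hold=17.3763 ⇒ V=17.3763 continue | (k=4,j=3): S=135.4219, (K−S)⁺=0.0000, hold=4.1248 ⇒ V=4.1248 continue | (k=4,j=4): S=166.8404, (K−S)⁺=0.0000, hold=0.0000 ⇒ V=0.0000 continue  boundary S*=89.2205
step 3: (k=3,j=0): S=80.3819, (K−S)⁺=44.7381, hold=44.6172 ⇒ V=44.7381 exercise | (k=3,j=1): S=99.0309, (K−S)⁺=26.0891, hold=27.0088 ⇒ V=27.0088 continue | (k=3,j=2): S=122.0065, (K−S)⁺=3.1135, hold=11.0239 ⇒ V=11.0239 continue | (k=3,j=3): S=150.3125, (K−S)⁺=0.0000, hold=2.1487 ⇒ V=2.1487 continue  boundary S*=80.3819
step 2: (k=2,j=0): S=89.2205, (K−S)⁺=35.8995, hold=36.2184 ⇒ V=36.2184 continue | (k=2,j=1): S=109.9200, (K−S)⁺=15.2000, hold=19.3402 ⇒ V=19.3402 continue | (k=2,j=2): S=135.4219, (K−S)⁺=0.0000, hold=6.7700 ⇒ V=6.7700 continue  boundary S*=-
step 1: (k=1,j=0): S=99.0309, (K−S)⁺=26.0891, hold=28.1139 ⇒ V=28.1139 continue | (k=1,j=1): S=122.0065, (K−S)⁺=3.1135, hold=13.3116 ⇒ V=13.3116 continue  boundary S*=-
step 0: (k=0,j=0): S=109.9200, (K−S)⁺=15.2000, hold=21.0097 ⇒ V=21.0097 continue  boundary S*=-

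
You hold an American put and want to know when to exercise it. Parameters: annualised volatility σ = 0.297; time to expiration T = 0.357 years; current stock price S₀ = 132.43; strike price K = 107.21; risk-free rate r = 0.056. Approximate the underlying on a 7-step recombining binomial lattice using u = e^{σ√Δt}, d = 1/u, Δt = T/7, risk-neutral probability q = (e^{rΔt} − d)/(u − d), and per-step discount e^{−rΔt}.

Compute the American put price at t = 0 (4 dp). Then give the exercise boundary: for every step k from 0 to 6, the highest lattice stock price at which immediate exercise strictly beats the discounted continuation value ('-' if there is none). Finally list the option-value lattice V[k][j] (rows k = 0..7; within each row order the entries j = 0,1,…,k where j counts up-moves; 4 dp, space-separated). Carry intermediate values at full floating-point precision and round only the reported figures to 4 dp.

Δt=0.05100  u=1.06937  d=0.93513  q=0.50454  discount=0.99715
step 7 (expiry): payoffs max(K−S,0) = 24.3999 12.5119 0.0000 0.0000 0.0000 0.0000 0.0000 0.0000
step 6: (k=6,j=0): S=88.5548, (K−S)⁺=18.6552, hold=18.3494 ⇒ V=18.6552 exercise | (k=6,j=1): S=101.2676, (K−S)⁺=5.9424, hold=6.1814 ⇒ V=6.1814 continue | (k=6,j=2): S=115.8053, (K−S)⁺=0.0000, hold=0.0000 ⇒ V=0.0000 continue | (k=6,j=3): S=132.4300, (K−S)⁺=0.0000, hold=0.0000 ⇒ V=0.0000 continue | (k=6,j=4): S=151.4413, (K−S)⁺=0.0000, hold=0.0000 ⇒ V=0.0000 continue | (k=6,j=5): S=173.1819, (K−S)⁺=0.0000, hold=0.0000 ⇒ V=0.0000 continue | (k=6,j=6): S=198.0435, (K−S)⁺=0.0000, hold=0.0000 ⇒ V=0.0000 continue  boundary S*=88.5548
step 5: (k=5,j=0): S=94.6981, (K−S)⁺=12.5119, hold=12.3264 ⇒ V=12.5119 exercise | (k=5,j=1): S=108.2927, (K−S)⁺=0.0000, hold=3.0539 ⇒ V=3.0539 continue | (k=5,j=2): S=123.8390, (K−S)⁺=0.0000, hold=0.0000 ⇒ V=0.0000 continue | (k=5,j=3): S=141.6170, (K−S)⁺=0.0000, hold=0.0000 ⇒ V=0.0000 continue | (k=5,j=4): S=161.9472, (K−S)⁺=0.0000, hold=0.0000 ⇒ V=0.0000 continue | (k=5,j=5): S=185.1959, (K−S)⁺=0.0000, hold=0.0000 ⇒ V=0.0000 continue  boundary S*=94.6981
step 4: (k=4,j=0): S=101.2676, (K−S)⁺=5.9424, hold=7.7179 ⇒ V=7.7179 continue | (k=4,j=1): S=115.8053, (K−S)⁺=0.0000, hold=1.5088 ⇒ V=1.5088 continue | (k=4,j=2): S=132.4300, (K−S)⁺=0.0000, hold=0.0000 ⇒ V=0.0000 continue | (k=4,j=3): S=151.4413, (K−S)⁺=0.0000, hold=0.0000 ⇒ V=0.0000 continue | (k=4,j=4): S=173.1819, (K−S)⁺=0.0000, hold=0.0000 ⇒ V=0.0000 continue  boundary S*=-
step 3: (k=3,j=0): S=108.2927, (K−S)⁺=0.0000, hold=4.5720 ⇒ V=4.5720 continue | (k=3,j=1): S=123.8390, (K−S)⁺=0.0000, hold=0.7454 ⇒ V=0.7454 continue | (k=3,j=2): S=141.6170, (K−S)⁺=0.0000, hold=0.0000 ⇒ V=0.0000 continue | (k=3,j=3): S=161.9472, (K−S)⁺=0.0000, hold=0.0000 ⇒ V=0.0000 continue  boundary S*=-
step 2: (k=2,j=0): S=115.8053, (K−S)⁺=0.0000, hold=2.6338 ⇒ V=2.6338 continue | (k=2,j=1): S=132.4300, (K−S)⁺=0.0000, hold=0.3683 ⇒ V=0.3683 continue | (k=2,j=2): S=151.4413, (K−S)⁺=0.0000, hold=0.0000 ⇒ V=0.0000 continue  boundary S*=-
step 1: (k=1,j=0): S=123.8390, (K−S)⁺=0.0000, hold=1.4865 ⇒ V=1.4865 continue | (k=1,j=1): S=141.6170, (K−S)⁺=0.0000, hold=0.1819 ⇒ V=0.1819 continue  boundary S*=-
step 0: (k=0,j=0): S=132.4300, (K−S)⁺=0.0000, hold=0.8259 ⇒ V=0.8259 continue  boundary S*=-

price = 0.8259
boundary = - - - - - 94.6981 88.5548
tree:
0.8259
1.4865 0.1819
2.6338 0.3683 0.0000
4.5720 0.7454 0.0000 0.0000
7.7179 1.5088 0.0000 0.0000 0.0000
12.5119 3.0539 0.0000 0.0000 0.0000 0.0000
18.6552 6.1814 0.0000 0.0000 0.0000 0.0000 0.0000
24.3999 12.5119 0.0000 0.0000 0.0000 0.0000 0.0000 0.0000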